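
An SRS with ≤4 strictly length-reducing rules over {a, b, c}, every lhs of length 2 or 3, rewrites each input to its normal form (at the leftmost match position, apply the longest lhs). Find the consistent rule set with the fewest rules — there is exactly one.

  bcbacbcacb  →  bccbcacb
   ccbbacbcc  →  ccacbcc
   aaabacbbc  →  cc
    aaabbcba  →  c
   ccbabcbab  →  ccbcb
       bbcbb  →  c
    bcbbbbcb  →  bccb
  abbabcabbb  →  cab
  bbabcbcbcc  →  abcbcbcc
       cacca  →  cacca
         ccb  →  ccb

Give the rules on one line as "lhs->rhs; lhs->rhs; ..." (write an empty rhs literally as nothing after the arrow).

aa->b; ba->; bb->

  | bcbacbcacb => bccbcacb
  | ccbbacbcc => ccacbcc
  | aaabacbbc => babacbbc => bacbbc => cbbc => cc
  | aaabbcba => babbcba => bbcba => cba => c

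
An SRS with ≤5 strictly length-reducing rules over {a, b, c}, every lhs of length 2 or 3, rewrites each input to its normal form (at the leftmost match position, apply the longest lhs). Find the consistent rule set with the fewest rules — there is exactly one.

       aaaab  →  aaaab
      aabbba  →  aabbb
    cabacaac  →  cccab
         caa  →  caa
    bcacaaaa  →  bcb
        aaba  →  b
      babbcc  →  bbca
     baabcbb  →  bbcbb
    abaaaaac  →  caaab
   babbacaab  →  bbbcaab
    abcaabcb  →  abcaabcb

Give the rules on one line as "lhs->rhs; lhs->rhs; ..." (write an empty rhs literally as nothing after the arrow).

aba->c; ac->b; ba->b; bcc->ca

  | aaaab
  | aabbba => aabbb
  | cabacaac => cccaac => cccab
  | caa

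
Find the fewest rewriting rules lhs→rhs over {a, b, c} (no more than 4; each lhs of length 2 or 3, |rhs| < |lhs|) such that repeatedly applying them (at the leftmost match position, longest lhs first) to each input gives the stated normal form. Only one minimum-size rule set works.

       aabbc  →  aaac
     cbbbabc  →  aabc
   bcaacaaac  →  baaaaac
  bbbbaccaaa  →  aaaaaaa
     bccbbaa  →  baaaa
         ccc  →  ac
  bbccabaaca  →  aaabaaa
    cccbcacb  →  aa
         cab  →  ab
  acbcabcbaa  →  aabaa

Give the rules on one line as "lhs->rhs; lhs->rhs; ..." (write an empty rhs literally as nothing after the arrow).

bb->a; ca->a; cb->; cc->a

  | aabbc => aaac
  | cbbbabc => bbabc => aabc
  | bcaacaaac => baacaaac => baaaaac
  | bbbbaccaaa => abbaccaaa => aaaccaaa => aaaaaaa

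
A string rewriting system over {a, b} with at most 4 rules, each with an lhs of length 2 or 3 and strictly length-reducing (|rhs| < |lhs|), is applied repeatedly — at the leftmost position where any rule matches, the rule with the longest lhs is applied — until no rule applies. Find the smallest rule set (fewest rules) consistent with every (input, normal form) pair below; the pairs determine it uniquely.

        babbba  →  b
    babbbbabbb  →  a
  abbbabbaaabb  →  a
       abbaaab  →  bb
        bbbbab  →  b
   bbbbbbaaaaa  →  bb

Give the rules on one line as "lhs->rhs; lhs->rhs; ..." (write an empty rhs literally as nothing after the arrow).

  | babbba => babba => baba => b
  | babbbbabbb => babbbabbb => babbabbb => bababbb => bbbb => ab => a
  | abbbabbaaabb => abbabbaaabb => ababbaaabb => bbaaabb => bbbabb => aabb => bbb => a
  | abbaaab => abaaab => aab => bb

aa->b; ab->a; aba->; bbb->a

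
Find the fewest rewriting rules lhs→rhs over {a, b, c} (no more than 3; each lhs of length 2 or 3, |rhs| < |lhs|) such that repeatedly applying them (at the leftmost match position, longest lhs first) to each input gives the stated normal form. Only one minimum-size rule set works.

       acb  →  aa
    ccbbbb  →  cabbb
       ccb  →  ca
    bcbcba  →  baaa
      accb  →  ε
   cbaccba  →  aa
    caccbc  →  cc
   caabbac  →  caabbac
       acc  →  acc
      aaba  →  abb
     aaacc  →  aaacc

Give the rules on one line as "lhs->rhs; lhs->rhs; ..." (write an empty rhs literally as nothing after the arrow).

aba->bb; aca->; cb->a

  | acb => aa
  | ccbbbb => cabbb
  | ccb => ca
  | bcbcba => bacba => baaa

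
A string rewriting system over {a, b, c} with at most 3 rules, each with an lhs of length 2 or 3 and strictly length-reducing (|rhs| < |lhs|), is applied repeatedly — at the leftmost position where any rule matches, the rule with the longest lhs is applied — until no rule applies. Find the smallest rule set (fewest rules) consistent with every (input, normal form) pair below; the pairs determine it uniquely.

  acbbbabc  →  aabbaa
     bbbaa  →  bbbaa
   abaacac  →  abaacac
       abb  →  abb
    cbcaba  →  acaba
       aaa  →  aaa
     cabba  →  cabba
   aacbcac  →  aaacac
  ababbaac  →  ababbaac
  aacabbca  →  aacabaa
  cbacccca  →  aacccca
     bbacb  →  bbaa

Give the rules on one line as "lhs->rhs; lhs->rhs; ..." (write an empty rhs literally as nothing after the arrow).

bc->a; cb->a

  | acbbbabc => aabbabc => aabbaa
  | bbbaa
  | abaacac
  | abb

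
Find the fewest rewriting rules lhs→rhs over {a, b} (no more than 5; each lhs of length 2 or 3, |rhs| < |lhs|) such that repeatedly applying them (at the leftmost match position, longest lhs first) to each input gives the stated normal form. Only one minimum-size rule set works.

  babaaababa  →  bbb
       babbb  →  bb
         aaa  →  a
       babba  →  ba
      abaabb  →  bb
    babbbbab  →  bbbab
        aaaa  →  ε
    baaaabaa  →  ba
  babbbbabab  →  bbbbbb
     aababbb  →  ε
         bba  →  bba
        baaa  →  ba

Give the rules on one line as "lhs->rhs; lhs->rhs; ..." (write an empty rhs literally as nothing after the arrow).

aa->; aab->a; aba->bb; abb->

  | babaaababa => bbbaababa => bbbaaba => bbbaa => bbb
  | babbb => bb
  | aaa => a
  | babba => ba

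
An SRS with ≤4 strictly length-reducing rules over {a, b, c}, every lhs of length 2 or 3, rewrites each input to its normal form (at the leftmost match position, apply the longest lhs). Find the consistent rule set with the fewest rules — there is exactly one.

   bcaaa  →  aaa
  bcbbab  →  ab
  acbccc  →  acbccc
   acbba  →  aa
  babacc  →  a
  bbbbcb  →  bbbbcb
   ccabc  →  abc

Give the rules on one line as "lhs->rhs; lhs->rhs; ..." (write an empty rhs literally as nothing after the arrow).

  | bcaaa => baaa => aaa
  | bcbbab => bcbab => bcab => bab => ab
  | acbccc
  | acbba => acba => aca => aa

acc->; ba->a; ca->a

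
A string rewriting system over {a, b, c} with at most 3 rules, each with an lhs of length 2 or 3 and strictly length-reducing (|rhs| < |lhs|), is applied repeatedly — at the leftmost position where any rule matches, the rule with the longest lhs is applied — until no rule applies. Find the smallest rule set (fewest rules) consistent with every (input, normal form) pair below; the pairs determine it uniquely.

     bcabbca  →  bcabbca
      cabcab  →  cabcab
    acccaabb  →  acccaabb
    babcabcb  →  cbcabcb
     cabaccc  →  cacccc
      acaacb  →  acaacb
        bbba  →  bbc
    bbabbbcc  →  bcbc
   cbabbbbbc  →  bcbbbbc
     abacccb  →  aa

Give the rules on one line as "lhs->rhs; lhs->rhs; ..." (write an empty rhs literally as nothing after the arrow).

ba->c; bcc->a; ccb->bc

  | bcabbca
  | cabcab
  | acccaabb
  | babcabcb => cbcabcb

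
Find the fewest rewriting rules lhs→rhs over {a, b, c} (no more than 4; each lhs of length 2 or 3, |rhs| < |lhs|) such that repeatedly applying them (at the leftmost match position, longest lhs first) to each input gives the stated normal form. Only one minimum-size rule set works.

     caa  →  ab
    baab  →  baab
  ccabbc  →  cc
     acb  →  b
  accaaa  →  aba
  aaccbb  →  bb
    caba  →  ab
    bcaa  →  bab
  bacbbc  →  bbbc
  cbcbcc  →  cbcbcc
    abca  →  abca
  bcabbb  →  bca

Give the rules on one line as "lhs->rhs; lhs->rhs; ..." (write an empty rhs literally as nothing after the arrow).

  | caa => ab
  | baab
  | ccabbc => ccabc => ccac => cc
  | acb => b

ac->; caa->ab; cab->ca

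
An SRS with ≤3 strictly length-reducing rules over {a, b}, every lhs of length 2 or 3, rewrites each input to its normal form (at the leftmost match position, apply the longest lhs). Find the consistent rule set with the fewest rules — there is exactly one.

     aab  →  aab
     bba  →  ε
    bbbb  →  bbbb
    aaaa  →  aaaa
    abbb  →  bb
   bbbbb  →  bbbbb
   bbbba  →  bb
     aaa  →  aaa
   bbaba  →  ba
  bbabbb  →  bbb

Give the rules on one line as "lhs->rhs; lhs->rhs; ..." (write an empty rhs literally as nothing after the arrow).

abb->b; bba->

  | aab
  | bba => ε
  | bbbb
  | aaaa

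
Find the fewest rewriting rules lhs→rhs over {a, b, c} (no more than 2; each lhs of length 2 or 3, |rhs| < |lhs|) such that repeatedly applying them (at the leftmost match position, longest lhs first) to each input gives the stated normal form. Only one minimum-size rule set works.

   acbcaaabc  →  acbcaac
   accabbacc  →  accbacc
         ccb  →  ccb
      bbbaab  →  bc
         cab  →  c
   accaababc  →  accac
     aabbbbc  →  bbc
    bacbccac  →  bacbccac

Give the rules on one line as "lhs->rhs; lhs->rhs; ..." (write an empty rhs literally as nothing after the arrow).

ab->; bba->c

  | acbcaaabc => acbcaac
  | accabbacc => accbacc
  | ccb
  | bbbaab => bcab => bc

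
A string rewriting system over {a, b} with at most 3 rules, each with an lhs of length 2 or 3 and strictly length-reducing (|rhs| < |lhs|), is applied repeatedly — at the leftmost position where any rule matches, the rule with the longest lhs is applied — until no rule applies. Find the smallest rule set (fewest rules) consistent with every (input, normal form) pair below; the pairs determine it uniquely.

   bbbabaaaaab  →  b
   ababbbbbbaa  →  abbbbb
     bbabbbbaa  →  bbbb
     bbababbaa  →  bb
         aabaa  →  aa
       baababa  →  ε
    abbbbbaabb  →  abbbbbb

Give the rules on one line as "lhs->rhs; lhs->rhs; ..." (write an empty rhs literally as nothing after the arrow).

ba->; baa->

  | bbbabaaaaab => bbbaaaaab => bbaaab => bab => b
  | ababbbbbbaa => abbbbbbaa => abbbbb
  | bbabbbbaa => bbbbbaa => bbbb
  | bbababbaa => bbabbaa => bbbaa => bb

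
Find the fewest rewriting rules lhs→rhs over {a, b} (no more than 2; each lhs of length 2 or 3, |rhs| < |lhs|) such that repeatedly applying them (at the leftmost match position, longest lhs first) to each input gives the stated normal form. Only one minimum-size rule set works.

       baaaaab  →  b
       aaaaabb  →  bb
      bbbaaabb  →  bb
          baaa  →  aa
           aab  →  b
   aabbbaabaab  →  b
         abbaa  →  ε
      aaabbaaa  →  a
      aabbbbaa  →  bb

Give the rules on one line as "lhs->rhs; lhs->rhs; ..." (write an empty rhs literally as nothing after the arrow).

  | baaaaab => aaaab => aaab => aab => ab => b
  | aaaaabb => aaaabb => aaabb => aabb => abb => bb
  | bbbaaabb => bbaabb => babb => bb
  | baaa => aa

ab->b; ba->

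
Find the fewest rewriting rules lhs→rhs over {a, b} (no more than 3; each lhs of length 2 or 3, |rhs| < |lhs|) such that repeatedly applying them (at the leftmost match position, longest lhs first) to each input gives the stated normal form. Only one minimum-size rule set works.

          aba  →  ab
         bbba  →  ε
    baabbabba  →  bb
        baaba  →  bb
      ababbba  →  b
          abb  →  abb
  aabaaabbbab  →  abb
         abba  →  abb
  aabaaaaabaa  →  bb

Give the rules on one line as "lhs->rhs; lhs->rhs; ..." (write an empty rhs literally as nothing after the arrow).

  | aba => ab
  | bbba => aa => ε
  | baabbabba => babbabba => bbbabba => aabba => bba => bb
  | baaba => baba => bba => bb

aa->; ba->b; bbb->a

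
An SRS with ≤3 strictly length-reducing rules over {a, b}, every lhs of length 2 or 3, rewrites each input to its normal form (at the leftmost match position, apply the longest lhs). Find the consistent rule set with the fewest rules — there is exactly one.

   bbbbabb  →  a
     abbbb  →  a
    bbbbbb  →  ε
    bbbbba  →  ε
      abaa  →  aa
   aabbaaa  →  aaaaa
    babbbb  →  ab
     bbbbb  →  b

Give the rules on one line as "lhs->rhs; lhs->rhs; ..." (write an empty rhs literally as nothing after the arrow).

ba->; bab->a; bb->

  | bbbbabb => bbabb => abb => a
  | abbbb => abb => a
  | bbbbbb => bbbb => bb => ε
  | bbbbba => bbba => ba => ε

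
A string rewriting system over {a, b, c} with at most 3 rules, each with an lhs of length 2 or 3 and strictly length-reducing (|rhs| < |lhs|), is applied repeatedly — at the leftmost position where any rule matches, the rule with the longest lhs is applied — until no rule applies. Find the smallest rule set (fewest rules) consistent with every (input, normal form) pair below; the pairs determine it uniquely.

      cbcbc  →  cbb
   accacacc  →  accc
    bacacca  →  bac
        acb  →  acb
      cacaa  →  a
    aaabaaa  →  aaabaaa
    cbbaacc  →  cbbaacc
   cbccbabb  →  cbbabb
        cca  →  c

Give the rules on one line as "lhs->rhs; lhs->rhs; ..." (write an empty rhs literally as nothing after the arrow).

  | cbcbc => cbbc => cbb
  | accacacc => accacc => accc
  | bacacca => bacca => bac
  | acb

bc->b; ca->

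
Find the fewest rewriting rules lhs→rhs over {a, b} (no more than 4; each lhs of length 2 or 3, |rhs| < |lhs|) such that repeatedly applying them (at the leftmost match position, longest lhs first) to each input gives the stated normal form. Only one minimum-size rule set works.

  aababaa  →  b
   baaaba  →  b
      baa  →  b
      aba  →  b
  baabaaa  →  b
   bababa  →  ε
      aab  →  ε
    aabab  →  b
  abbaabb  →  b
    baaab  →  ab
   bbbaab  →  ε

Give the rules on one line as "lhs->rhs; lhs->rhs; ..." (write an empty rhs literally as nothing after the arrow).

aa->b; ba->a; bb->; bba->

  | aababaa => bbabaa => baa => aa => b
  | baaaba => aaaba => baba => aba => aa => b
  | baa => aa => b
  | aba => aa => b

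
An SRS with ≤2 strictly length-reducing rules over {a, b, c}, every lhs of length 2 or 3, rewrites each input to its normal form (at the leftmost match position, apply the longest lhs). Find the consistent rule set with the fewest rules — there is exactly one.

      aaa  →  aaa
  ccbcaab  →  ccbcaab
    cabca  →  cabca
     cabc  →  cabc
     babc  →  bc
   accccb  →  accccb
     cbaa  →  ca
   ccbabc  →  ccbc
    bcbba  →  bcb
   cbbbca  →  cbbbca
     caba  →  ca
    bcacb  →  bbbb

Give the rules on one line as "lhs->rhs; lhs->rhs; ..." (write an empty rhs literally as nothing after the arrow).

  | aaa
  | ccbcaab
  | cabca
  | cabc

ba->; cac->bb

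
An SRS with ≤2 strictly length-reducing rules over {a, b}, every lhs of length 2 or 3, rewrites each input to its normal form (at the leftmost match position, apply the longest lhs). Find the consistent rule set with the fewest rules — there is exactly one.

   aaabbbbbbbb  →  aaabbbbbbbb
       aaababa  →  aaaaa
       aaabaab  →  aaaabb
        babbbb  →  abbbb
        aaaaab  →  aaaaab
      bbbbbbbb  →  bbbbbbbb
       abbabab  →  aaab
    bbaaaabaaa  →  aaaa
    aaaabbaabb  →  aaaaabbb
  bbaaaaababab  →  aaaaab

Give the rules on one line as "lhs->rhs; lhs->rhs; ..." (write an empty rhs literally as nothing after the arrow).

  | aaabbbbbbbb
  | aaababa => aaaaba => aaaaa
  | aaabaab => aaaabb
  | babbbb => abbbb

ba->a; baa->ab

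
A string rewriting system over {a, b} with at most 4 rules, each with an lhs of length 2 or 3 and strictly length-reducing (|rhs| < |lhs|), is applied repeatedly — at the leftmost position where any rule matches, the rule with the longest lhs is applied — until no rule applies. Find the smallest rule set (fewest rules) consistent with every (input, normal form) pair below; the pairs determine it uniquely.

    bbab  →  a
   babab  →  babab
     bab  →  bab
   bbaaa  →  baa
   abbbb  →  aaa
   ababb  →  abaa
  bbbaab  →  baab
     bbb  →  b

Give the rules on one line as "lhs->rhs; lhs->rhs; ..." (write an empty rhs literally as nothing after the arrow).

abb->aa; bb->a; bba->b; bbb->b

  | bbab => bb => a
  | babab
  | bab
  | bbaaa => baa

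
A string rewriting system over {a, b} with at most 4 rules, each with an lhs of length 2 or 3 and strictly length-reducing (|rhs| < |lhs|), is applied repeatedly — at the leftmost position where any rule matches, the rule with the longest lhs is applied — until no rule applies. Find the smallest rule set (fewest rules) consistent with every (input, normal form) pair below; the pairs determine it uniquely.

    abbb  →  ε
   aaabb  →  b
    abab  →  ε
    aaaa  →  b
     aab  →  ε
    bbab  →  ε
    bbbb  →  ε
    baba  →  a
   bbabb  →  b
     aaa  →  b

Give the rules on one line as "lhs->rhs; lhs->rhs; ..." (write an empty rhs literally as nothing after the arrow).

  | abbb => bb => ε
  | aaabb => babb => bbb => b
  | abab => ab => ε
  | aaaa => baa => ba => b

aa->b; ab->; ba->b; bb->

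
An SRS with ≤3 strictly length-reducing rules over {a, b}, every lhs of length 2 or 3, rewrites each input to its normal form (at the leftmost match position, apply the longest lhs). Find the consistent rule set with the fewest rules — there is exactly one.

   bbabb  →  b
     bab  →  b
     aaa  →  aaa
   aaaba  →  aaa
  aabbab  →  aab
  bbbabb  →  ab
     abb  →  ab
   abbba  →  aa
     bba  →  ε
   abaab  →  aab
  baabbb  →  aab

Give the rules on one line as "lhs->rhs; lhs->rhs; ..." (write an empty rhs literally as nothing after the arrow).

  | bbabb => babb => bb => b
  | bab => b
  | aaa
  | aaaba => aaa

ba->; bb->b; bbb->ab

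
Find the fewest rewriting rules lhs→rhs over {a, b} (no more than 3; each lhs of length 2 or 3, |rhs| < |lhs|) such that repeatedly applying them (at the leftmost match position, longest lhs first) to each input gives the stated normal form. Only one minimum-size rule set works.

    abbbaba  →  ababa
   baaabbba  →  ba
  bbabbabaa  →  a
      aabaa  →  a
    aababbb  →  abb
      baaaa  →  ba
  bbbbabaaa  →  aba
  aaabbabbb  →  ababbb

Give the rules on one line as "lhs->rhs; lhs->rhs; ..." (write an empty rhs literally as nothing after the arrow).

  | abbbaba => ababa
  | baaabbba => baabbba => babba => baa => ba
  | bbabbabaa => abbabaa => aabaa => aaa => aa => a
  | aabaa => aaa => aa => a

aa->a; aab->a; bba->a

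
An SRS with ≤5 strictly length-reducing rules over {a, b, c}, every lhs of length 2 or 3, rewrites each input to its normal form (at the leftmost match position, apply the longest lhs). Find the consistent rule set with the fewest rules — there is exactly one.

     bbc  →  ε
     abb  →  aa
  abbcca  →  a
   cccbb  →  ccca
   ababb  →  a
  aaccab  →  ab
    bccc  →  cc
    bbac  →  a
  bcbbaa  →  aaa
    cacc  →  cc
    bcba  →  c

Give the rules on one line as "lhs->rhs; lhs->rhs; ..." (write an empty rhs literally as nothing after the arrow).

  | bbc => ac => ε
  | abb => aa
  | abbcca => aacca => aca => a
  | cccbb => ccca

ac->; ba->c; bb->a; bc->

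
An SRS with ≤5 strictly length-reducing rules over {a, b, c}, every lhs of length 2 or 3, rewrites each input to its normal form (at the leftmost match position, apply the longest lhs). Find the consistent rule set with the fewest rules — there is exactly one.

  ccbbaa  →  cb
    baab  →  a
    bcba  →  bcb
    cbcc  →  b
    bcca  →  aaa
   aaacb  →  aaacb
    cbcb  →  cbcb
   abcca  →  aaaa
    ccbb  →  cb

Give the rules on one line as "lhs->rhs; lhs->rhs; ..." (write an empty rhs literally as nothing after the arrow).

ba->b; bb->a; bcc->aa; ca->b

  | ccbbaa => ccaaa => cbaa => cba => cb
  | baab => bab => bb => a
  | bcba => bcb
  | cbcc => caa => ba => b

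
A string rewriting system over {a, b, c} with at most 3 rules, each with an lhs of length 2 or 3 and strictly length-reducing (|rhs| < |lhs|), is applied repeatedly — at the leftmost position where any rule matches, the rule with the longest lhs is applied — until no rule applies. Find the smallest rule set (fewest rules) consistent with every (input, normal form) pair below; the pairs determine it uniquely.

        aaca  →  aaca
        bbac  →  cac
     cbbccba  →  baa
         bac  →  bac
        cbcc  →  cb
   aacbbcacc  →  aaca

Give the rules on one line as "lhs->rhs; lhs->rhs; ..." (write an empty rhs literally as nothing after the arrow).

  | aaca
  | bbac => cac
  | cbbccba => ccccba => ccba => baa
  | bac

bb->c; cc->; ccb->ba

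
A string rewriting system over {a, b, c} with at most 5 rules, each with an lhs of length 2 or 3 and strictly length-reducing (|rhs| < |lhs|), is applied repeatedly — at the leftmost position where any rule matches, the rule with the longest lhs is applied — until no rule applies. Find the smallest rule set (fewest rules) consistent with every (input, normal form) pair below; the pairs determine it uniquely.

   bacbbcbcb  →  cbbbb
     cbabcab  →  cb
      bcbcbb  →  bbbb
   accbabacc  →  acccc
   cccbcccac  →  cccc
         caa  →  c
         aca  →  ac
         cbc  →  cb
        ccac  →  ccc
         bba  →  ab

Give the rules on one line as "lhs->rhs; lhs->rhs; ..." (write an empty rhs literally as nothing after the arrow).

  | bacbbcbcb => cbbcbcb => cbbbcb => cbbbb
  | cbabcab => cbcab => cbab => cb
  | bcbcbb => bbcbb => bbbb
  | accbabacc => accbacc => acccc

ba->; bba->ab; bc->b; ca->c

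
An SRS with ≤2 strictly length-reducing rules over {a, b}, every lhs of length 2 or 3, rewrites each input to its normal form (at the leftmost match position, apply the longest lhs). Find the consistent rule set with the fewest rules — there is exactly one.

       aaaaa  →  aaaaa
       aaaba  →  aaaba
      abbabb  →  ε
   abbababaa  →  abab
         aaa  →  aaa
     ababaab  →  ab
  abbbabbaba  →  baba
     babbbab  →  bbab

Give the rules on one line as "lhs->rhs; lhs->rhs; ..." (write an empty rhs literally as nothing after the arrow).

  | aaaaa
  | aaaba
  | abbabb => abb => ε
  | abbababaa => ababaa => abab

abb->; baa->b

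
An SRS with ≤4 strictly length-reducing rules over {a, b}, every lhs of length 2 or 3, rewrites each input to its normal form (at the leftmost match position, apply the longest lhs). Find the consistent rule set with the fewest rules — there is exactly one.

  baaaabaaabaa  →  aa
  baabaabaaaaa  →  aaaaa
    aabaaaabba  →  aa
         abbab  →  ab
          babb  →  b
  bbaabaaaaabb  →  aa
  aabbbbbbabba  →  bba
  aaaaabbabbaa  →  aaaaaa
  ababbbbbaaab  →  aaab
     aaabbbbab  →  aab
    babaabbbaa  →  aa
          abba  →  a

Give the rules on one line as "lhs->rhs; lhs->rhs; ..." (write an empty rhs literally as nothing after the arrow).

aba->b; abb->; baa->aa

  | baaaabaaabaa => aaaabaaabaa => aaabaabaa => aababaa => abbaa => aa
  | baabaabaaaaa => aabaabaaaaa => ababaaaaa => bbaaaaa => baaaaa => aaaaa
  | aabaaaabba => abaaabba => baabba => aabba => aa
  | abbab => ab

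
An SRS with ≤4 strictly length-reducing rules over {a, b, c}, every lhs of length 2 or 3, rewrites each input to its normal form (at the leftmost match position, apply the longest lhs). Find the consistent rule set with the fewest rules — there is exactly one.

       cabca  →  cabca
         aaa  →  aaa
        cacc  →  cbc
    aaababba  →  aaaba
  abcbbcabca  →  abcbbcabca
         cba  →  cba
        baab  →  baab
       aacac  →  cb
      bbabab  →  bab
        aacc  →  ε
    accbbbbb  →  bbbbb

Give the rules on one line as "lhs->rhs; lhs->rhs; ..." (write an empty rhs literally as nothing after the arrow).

ac->c; bba->; cac->cb; cc->

  | cabca
  | aaa
  | cacc => cbc
  | aaababba => aaaba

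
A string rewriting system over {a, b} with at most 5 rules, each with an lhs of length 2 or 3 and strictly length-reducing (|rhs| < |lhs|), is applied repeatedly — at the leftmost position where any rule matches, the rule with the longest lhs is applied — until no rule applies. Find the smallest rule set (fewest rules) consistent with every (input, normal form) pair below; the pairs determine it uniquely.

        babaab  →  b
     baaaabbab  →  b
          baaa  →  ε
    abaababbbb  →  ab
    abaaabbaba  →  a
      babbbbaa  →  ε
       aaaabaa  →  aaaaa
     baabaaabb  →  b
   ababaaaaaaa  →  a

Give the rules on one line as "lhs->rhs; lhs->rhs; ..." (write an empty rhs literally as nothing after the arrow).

aab->a; ba->; baa->ba; bb->b

  | babaab => baab => bab => b
  | baaaabbab => baaabbab => baabbab => babbab => bbab => bab => b
  | baaa => baa => ba => ε
  | abaababbbb => abababbbb => ababbbb => abbbb => abbb => abb => ab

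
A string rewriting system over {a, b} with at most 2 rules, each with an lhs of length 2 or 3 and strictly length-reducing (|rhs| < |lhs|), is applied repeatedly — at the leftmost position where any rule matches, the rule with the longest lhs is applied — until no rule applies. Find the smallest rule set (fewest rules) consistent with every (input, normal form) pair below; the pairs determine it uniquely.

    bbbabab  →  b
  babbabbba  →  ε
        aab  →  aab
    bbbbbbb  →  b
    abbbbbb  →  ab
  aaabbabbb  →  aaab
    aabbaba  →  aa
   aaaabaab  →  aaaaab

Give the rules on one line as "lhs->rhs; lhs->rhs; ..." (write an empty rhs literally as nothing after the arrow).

  | bbbabab => bbabab => babab => bab => b
  | babbabbba => bbabbba => babbba => bbba => bba => ba => ε
  | aab
  | bbbbbbb => bbbbbb => bbbbb => bbbb => bbb => bb => b

ba->; bb->b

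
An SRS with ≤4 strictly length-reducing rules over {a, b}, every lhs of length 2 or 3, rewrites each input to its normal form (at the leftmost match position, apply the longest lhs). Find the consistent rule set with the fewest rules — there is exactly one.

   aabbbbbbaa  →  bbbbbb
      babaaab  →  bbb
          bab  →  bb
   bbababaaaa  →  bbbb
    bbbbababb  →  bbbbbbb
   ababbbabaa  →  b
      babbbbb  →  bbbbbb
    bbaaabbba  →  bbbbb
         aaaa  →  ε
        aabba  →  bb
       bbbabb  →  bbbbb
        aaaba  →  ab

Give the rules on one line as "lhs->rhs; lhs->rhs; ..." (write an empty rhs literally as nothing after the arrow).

aa->; abb->a; ba->b

  | aabbbbbbaa => bbbbbbaa => bbbbbba => bbbbbb
  | babaaab => bbaaab => bbaab => bbab => bbb
  | bab => bb
  | bbababaaaa => bbbabaaaa => bbbbaaaa => bbbbaaa => bbbbaa => bbbba => bbbb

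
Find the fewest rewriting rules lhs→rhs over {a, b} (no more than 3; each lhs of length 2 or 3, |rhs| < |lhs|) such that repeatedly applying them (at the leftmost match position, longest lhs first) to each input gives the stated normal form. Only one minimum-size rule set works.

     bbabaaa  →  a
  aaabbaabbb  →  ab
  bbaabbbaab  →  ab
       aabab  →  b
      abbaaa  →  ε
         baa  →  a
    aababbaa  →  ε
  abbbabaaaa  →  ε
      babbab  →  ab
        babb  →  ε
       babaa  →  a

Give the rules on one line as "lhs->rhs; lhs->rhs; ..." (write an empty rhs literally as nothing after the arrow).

aa->; ba->; bb->

  | bbabaaa => abaaa => aaa => a
  | aaabbaabbb => abbaabbb => aaabbb => abbb => ab
  | bbaabbbaab => aabbbaab => bbbaab => baab => ab
  | aabab => bab => b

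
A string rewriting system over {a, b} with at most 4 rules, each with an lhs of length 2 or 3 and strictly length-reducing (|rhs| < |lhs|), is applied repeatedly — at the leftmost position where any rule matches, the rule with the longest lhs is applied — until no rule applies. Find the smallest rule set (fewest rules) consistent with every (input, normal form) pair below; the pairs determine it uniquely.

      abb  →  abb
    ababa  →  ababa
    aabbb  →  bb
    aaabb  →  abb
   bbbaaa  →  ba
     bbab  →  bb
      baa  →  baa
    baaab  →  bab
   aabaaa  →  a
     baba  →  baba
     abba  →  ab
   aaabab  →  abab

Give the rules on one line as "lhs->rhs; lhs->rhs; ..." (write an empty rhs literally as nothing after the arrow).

aaa->a; aab->; bba->b

  | abb
  | ababa
  | aabbb => bb
  | aaabb => abb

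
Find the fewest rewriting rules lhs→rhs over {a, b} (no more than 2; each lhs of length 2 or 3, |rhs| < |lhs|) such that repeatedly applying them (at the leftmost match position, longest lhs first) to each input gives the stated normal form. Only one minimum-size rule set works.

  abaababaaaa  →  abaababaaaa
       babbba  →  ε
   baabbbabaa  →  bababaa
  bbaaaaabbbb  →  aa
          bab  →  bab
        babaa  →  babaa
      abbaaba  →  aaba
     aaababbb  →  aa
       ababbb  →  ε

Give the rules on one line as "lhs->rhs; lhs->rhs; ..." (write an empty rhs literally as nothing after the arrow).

  | abaababaaaa
  | babbba => bba => ε
  | baabbbabaa => bababaa
  | bbaaaaabbbb => aaaabbbb => aaabb => aa

abb->; bba->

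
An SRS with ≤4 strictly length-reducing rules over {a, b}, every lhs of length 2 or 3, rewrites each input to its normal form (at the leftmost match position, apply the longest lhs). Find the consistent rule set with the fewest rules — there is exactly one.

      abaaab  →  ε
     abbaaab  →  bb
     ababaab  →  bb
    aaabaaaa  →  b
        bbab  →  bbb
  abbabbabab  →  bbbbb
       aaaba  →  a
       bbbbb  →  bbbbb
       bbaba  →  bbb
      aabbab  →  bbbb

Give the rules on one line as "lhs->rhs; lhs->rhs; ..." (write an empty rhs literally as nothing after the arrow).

aa->b; aaa->a; ab->; ba->b

  | abaaab => aaab => ab => ε
  | abbaaab => baaab => baab => bab => bb
  | ababaab => abaab => aab => bb
  | aaabaaaa => abaaaa => aaaa => aa => b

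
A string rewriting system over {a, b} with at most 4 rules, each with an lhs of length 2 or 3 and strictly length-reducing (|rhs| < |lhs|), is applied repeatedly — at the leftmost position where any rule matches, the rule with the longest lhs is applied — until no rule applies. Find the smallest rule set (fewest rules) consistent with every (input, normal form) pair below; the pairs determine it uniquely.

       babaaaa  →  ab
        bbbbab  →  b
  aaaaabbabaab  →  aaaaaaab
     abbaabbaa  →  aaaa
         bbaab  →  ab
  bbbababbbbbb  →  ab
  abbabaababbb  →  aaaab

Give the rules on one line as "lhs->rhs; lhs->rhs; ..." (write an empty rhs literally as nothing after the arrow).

ba->b; bb->b; bba->ab; bbb->

  | babaaaa => bbaaaa => abaaa => abaa => aba => ab
  | bbbbab => bab => bb => b
  | aaaaabbabaab => aaaaaabbaab => aaaaaaabab => aaaaaaabb => aaaaaaab
  | abbaabbaa => aababbaa => aabbbaa => aaaa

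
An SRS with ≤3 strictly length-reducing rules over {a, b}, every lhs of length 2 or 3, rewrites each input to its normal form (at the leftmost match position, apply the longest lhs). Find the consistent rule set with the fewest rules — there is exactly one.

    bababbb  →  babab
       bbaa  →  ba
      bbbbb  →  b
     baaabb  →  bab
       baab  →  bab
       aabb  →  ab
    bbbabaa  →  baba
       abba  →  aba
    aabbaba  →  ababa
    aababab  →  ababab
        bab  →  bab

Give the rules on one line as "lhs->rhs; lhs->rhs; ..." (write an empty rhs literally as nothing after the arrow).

  | bababbb => bababb => babab
  | bbaa => baa => ba
  | bbbbb => bbbb => bbb => bb => b
  | baaabb => baabb => babb => bab

aa->a; bb->b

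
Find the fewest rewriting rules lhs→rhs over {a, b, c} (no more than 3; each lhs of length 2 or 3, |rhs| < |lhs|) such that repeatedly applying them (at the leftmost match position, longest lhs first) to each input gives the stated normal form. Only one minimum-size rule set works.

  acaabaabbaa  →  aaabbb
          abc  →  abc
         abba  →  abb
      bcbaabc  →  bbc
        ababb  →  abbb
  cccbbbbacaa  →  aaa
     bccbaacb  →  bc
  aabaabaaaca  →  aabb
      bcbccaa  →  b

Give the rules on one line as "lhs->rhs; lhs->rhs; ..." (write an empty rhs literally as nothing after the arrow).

ba->b; ca->a; cb->c

  | acaabaabbaa => aaabaabbaa => aaababbaa => aaabbbaa => aaabbba => aaabbb
  | abc
  | abba => abb
  | bcbaabc => bcaabc => baabc => babc => bbc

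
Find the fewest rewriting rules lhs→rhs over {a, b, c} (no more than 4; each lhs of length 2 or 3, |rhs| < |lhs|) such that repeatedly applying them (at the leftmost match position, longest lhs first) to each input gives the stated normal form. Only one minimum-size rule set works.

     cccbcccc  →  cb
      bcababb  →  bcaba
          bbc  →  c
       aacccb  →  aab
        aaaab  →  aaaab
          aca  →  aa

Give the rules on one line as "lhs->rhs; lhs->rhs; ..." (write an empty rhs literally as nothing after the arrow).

  | cccbcccc => cbcccc => cbcc => cb
  | bcababb => bcaba
  | bbc => c
  | aacccb => aaccb => aacb => aab

ac->a; bb->; cc->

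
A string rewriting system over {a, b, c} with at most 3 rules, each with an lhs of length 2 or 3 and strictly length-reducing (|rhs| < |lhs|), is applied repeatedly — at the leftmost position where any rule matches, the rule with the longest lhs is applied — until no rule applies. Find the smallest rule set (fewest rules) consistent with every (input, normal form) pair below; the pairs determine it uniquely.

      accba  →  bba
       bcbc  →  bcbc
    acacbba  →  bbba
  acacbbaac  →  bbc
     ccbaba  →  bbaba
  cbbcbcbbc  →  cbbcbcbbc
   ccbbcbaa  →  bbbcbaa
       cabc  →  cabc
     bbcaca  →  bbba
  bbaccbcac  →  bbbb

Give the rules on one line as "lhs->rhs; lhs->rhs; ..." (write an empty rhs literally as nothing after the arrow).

ac->c; bac->c; cc->b

  | accba => ccba => bba
  | bcbc
  | acacbba => cacbba => ccbba => bbba
  | acacbbaac => cacbbaac => ccbbaac => bbbaac => bbbac => bbc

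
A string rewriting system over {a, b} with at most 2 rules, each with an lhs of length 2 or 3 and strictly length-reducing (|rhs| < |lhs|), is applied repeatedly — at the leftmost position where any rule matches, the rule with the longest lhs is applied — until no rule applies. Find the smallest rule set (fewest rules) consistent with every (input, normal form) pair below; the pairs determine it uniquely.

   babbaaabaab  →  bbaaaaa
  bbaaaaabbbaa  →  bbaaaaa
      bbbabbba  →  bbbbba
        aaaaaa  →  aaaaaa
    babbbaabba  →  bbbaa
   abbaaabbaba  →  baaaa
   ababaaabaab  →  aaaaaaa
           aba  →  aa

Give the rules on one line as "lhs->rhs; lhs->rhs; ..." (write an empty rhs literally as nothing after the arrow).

ab->a; abb->b

  | babbaaabaab => bbaaabaab => bbaaaaab => bbaaaaa
  | bbaaaaabbbaa => bbaaaabbaa => bbaaabaa => bbaaaaa
  | bbbabbba => bbbbba
  | aaaaaa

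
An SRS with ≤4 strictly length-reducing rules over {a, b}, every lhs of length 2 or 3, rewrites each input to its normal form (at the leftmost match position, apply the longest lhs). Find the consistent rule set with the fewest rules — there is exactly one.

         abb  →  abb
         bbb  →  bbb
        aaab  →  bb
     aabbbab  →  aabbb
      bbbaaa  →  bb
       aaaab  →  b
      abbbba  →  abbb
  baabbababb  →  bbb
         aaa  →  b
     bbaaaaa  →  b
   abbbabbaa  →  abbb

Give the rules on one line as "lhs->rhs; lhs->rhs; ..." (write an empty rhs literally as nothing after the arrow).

aaa->b; ba->; baa->ba

  | abb
  | bbb
  | aaab => bb
  | aabbbab => aabbb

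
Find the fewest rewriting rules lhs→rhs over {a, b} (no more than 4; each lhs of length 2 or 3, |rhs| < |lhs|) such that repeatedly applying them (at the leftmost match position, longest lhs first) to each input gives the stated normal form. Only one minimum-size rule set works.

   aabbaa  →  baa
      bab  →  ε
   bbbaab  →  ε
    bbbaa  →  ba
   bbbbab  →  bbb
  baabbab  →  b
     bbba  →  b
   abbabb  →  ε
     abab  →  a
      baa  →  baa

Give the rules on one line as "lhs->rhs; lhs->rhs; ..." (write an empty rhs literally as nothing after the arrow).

  | aabbaa => baa
  | bab => ε
  | bbbaab => bab => ε
  | bbbaa => ba

aab->; abb->; bab->; bba->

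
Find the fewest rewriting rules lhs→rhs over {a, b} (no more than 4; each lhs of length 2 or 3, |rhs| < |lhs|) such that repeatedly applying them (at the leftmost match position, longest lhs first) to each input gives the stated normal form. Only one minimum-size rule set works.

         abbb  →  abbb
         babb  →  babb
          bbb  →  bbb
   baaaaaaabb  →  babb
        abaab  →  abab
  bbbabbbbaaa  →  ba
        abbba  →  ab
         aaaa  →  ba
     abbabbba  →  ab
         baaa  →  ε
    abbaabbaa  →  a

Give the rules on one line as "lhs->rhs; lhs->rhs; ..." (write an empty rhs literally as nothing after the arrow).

  | abbb
  | babb
  | bbb
  | baaaaaaabb => bbaaaaabb => aaaabb => baabb => babb

aa->a; aaa->ba; bba->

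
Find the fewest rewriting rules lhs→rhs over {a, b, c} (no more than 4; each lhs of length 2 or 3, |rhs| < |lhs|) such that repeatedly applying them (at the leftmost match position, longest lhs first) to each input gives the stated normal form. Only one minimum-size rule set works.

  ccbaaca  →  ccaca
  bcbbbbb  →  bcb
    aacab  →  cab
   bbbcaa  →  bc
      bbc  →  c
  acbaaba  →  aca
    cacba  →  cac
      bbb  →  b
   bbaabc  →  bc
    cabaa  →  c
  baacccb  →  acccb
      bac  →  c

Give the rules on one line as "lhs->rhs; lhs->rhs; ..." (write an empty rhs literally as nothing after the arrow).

  | ccbaaca => ccaca
  | bcbbbbb => bcbbb => bcb
  | aacab => cab
  | bbbcaa => bcaa => bc

aa->; ba->; bb->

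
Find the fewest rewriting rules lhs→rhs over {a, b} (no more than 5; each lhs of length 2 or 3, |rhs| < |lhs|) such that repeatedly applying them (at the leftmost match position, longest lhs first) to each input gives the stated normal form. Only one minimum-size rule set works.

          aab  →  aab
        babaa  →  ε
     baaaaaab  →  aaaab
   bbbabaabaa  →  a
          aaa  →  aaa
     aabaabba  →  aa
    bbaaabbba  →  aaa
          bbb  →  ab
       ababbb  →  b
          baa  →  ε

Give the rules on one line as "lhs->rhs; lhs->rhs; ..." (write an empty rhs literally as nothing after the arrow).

abb->; ba->; baa->; bb->a

  | aab
  | babaa => baa => ε
  | baaaaaab => aaaab
  | bbbabaabaa => ababaabaa => abaabaa => abaa => a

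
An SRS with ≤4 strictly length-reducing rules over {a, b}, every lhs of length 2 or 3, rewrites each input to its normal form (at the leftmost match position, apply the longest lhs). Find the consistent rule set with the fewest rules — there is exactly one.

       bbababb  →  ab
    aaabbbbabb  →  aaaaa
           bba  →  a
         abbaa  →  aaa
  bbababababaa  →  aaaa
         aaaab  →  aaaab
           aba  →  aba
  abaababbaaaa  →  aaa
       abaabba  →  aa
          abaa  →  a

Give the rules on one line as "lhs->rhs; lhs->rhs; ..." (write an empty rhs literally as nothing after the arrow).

  | bbababb => ababb => ab
  | aaabbbbabb => aaaabbabb => aaaaabb => aaaaa
  | bba => a
  | abbaa => aaa

baa->; bab->; bb->; bbb->ab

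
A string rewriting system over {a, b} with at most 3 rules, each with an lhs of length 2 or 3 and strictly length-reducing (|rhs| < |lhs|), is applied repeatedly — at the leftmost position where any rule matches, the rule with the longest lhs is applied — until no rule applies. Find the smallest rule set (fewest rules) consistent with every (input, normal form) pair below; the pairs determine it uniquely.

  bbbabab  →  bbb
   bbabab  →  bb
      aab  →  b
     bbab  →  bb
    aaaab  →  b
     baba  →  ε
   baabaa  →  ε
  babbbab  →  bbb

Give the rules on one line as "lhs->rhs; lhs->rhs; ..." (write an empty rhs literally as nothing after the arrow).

  | bbbabab => bbbab => bbb
  | bbabab => bbab => bb
  | aab => b
  | bbab => bb

aa->; ba->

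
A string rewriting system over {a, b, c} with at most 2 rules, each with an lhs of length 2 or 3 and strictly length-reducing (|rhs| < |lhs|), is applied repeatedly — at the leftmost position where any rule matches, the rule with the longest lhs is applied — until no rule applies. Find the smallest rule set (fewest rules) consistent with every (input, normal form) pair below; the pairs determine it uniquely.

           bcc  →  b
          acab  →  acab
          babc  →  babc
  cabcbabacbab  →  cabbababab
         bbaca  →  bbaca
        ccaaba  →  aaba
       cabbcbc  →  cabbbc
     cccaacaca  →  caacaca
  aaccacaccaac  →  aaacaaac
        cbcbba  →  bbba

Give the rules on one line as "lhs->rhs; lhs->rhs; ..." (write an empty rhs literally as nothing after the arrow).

  | bcc => b
  | acab
  | babc
  | cabcbabacbab => cabbabacbab => cabbababab

cb->b; cc->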